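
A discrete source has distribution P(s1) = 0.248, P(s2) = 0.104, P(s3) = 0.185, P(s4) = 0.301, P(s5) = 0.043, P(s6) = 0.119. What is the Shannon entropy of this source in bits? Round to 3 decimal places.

H = −Σ pᵢ log₂ pᵢ.
−0.248·log₂(0.248) = 0.4989
−0.104·log₂(0.104) = 0.3396
−0.185·log₂(0.185) = 0.4504
−0.301·log₂(0.301) = 0.5214
−0.043·log₂(0.043) = 0.1952
−0.119·log₂(0.119) = 0.3654
Sum ≈ 2.3709 → 2.371 bits.

2.371 bits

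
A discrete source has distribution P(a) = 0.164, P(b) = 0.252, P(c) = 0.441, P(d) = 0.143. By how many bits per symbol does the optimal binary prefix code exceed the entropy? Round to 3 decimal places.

0.015 bits

Entropy H = −Σ p log₂ p ≈ 1.8510 bits.
Huffman merges: 143/1000+41/250→307/1000; 63/250+307/1000→559/1000; 441/1000+559/1000→1. L = 933/500 ≈ 1.8660.
L − H = 1.8660 − 1.8510 = 0.015 bits.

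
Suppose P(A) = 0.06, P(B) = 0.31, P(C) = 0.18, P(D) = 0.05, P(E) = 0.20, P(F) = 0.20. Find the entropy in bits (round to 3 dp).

H = −Σ pᵢ log₂ pᵢ.
−0.06·log₂(0.06) = 0.2435
−0.31·log₂(0.31) = 0.5238
−0.18·log₂(0.18) = 0.4453
−0.05·log₂(0.05) = 0.2161
−0.20·log₂(0.20) = 0.4644
−0.20·log₂(0.20) = 0.4644
Sum ≈ 2.3575 → 2.358 bits.

2.358 bits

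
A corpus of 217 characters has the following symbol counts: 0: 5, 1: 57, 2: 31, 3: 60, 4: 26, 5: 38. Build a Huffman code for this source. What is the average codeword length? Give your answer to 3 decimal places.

2.429 bits/symbol

Probabilities are the counts divided by 217.
Repeatedly combine the two least-probable nodes; the expected code length is the sum of the merged weights.
merge 5/217 + 26/217 → 1/7
merge 1/7 + 1/7 → 2/7
merge 38/217 + 57/217 → 95/217
merge 60/217 + 2/7 → 122/217
merge 95/217 + 122/217 → 1
L = 1/7 + 2/7 + 95/217 + 122/217 + 1 = 17/7 ≈ 2.429 bits/symbol.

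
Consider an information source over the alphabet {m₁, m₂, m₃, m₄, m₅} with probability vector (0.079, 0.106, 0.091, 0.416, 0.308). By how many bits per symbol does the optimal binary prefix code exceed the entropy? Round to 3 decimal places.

Entropy H = −Σ p log₂ p ≈ 1.9969 bits.
Huffman merges: 79/1000+91/1000→17/100; 53/500+17/100→69/250; 69/250+77/250→73/125; 52/125+73/125→1. L = 203/100 ≈ 2.0300.
L − H = 2.0300 − 1.9969 = 0.033 bits.

0.033 bits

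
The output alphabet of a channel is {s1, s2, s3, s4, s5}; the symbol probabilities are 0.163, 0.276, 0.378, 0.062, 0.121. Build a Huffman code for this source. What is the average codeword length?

Repeatedly combine the two least-probable nodes; the expected code length is the sum of the merged weights.
merge 31/500 + 121/1000 → 183/1000
merge 163/1000 + 183/1000 → 173/500
merge 69/250 + 173/500 → 311/500
merge 189/500 + 311/500 → 1
L = 183/1000 + 173/500 + 311/500 + 1 = 2151/1000 = 2.151 bits/symbol.

2.151 bits/symbol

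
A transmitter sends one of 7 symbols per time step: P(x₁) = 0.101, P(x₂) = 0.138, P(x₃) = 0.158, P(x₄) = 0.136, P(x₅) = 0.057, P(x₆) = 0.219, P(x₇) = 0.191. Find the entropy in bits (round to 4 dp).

H = −Σ pᵢ log₂ pᵢ.
−0.101·log₂(0.101) = 0.3341
−0.138·log₂(0.138) = 0.3943
−0.158·log₂(0.158) = 0.4206
−0.136·log₂(0.136) = 0.3915
−0.057·log₂(0.057) = 0.2356
−0.219·log₂(0.219) = 0.4798
−0.191·log₂(0.191) = 0.4562
Sum ≈ 2.7120 → 2.7120 bits.

2.7120 bits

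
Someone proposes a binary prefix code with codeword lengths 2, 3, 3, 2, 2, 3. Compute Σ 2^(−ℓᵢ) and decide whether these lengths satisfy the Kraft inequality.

1.125; no

With common denominator 2^3 = 8: Σ 2^(−ℓᵢ) = 2/8 + 1/8 + 1/8 + 2/8 + 2/8 + 1/8 = 9/8 = 1.125.
Kraft's inequality requires Σ ≤ 1; here Σ = 1.125 > 1, so no such prefix code exists.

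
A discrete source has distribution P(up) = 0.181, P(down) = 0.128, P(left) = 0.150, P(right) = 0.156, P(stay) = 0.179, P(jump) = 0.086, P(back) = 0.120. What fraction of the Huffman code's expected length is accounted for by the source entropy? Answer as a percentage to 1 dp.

Entropy H = −Σ p log₂ p ≈ 2.7704 bits.
Huffman merges: 43/500+3/25→103/500; 16/125+3/20→139/500; 39/250+179/1000→67/200; 181/1000+103/500→387/1000; 139/500+67/200→613/1000; 387/1000+613/1000→1. L = 2819/1000 ≈ 2.8190.
Efficiency = H/L = 2.7704/2.8190 = 98.3%.

98.3%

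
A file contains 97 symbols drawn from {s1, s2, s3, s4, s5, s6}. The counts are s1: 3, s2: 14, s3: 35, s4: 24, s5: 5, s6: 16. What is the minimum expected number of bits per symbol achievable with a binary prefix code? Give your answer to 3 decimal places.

2.309 bits/symbol

Probabilities are the counts divided by 97.
Repeatedly combine the two least-probable nodes; the expected code length is the sum of the merged weights.
merge 3/97 + 5/97 → 8/97
merge 8/97 + 14/97 → 22/97
merge 16/97 + 22/97 → 38/97
merge 24/97 + 35/97 → 59/97
merge 38/97 + 59/97 → 1
L = 8/97 + 22/97 + 38/97 + 59/97 + 1 = 224/97 ≈ 2.309 bits/symbol.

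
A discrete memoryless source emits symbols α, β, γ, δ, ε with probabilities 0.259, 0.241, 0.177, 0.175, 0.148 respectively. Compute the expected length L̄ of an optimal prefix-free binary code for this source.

2.323 bits/symbol

Repeatedly combine the two least-probable nodes; the expected code length is the sum of the merged weights.
merge 37/250 + 7/40 → 323/1000
merge 177/1000 + 241/1000 → 209/500
merge 259/1000 + 323/1000 → 291/500
merge 209/500 + 291/500 → 1
L = 323/1000 + 209/500 + 291/500 + 1 = 2323/1000 = 2.323 bits/symbol.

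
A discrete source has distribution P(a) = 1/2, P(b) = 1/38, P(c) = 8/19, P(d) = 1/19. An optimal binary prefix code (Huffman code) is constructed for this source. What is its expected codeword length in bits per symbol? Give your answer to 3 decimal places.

1.579 bits/symbol

Repeatedly combine the two least-probable nodes; the expected code length is the sum of the merged weights.
merge 1/38 + 1/19 → 3/38
merge 3/38 + 8/19 → 1/2
merge 1/2 + 1/2 → 1
L = 3/38 + 1/2 + 1 = 30/19 ≈ 1.579 bits/symbol.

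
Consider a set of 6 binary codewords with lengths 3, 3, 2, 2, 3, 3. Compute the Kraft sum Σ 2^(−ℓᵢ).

With common denominator 2^3 = 8: Σ 2^(−ℓᵢ) = 1/8 + 1/8 + 2/8 + 2/8 + 1/8 + 1/8 = 8/8 = 1.

1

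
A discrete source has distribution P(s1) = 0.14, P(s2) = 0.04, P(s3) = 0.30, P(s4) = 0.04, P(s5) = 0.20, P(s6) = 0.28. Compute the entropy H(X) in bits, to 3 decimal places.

H = −Σ pᵢ log₂ pᵢ.
−0.14·log₂(0.14) = 0.3971
−0.04·log₂(0.04) = 0.1858
−0.30·log₂(0.30) = 0.5211
−0.04·log₂(0.04) = 0.1858
−0.20·log₂(0.20) = 0.4644
−0.28·log₂(0.28) = 0.5142
Sum ≈ 2.2683 → 2.268 bits.

2.268 bits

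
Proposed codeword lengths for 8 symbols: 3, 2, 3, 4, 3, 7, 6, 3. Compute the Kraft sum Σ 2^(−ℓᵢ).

With common denominator 2^7 = 128: Σ 2^(−ℓᵢ) = 16/128 + 32/128 + 16/128 + 8/128 + 16/128 + 1/128 + 2/128 + 16/128 = 107/128 = 0.8359375.

0.8359375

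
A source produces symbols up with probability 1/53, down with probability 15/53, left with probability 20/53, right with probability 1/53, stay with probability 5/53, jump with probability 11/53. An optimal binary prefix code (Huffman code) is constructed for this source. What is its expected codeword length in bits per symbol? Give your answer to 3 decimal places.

2.132 bits/symbol

Repeatedly combine the two least-probable nodes; the expected code length is the sum of the merged weights.
merge 1/53 + 1/53 → 2/53
merge 2/53 + 5/53 → 7/53
merge 7/53 + 11/53 → 18/53
merge 15/53 + 18/53 → 33/53
merge 20/53 + 33/53 → 1
L = 2/53 + 7/53 + 18/53 + 33/53 + 1 = 113/53 ≈ 2.132 bits/symbol.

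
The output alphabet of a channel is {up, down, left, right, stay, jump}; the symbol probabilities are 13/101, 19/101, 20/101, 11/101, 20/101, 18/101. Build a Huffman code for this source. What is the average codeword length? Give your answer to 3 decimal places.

2.604 bits/symbol

Repeatedly combine the two least-probable nodes; the expected code length is the sum of the merged weights.
merge 11/101 + 13/101 → 24/101
merge 18/101 + 19/101 → 37/101
merge 20/101 + 20/101 → 40/101
merge 24/101 + 37/101 → 61/101
merge 40/101 + 61/101 → 1
L = 24/101 + 37/101 + 40/101 + 61/101 + 1 = 263/101 ≈ 2.604 bits/symbol.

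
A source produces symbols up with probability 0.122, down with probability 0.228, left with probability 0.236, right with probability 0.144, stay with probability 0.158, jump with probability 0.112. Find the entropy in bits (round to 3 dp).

H = −Σ pᵢ log₂ pᵢ.
−0.122·log₂(0.122) = 0.3703
−0.228·log₂(0.228) = 0.4863
−0.236·log₂(0.236) = 0.4916
−0.144·log₂(0.144) = 0.4026
−0.158·log₂(0.158) = 0.4206
−0.112·log₂(0.112) = 0.3537
Sum ≈ 2.5251 → 2.525 bits.

2.525 bits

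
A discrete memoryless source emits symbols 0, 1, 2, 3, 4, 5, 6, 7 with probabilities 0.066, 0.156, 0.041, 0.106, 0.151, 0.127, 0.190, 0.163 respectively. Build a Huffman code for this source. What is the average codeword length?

Repeatedly combine the two least-probable nodes; the expected code length is the sum of the merged weights.
merge 41/1000 + 33/500 → 107/1000
merge 53/500 + 107/1000 → 213/1000
merge 127/1000 + 151/1000 → 139/500
merge 39/250 + 163/1000 → 319/1000
merge 19/100 + 213/1000 → 403/1000
merge 139/500 + 319/1000 → 597/1000
merge 403/1000 + 597/1000 → 1
L = 107/1000 + 213/1000 + 139/500 + 319/1000 + 403/1000 + 597/1000 + 1 = 2917/1000 = 2.917 bits/symbol.

2.917 bits/symbol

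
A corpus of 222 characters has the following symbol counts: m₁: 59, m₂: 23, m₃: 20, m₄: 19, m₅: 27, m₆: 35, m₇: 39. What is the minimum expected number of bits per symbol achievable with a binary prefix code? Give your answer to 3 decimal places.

Probabilities are the counts divided by 222.
Repeatedly combine the two least-probable nodes; the expected code length is the sum of the merged weights.
merge 19/222 + 10/111 → 13/74
merge 23/222 + 9/74 → 25/111
merge 35/222 + 13/74 → 1/3
merge 13/74 + 25/111 → 89/222
merge 59/222 + 1/3 → 133/222
merge 89/222 + 133/222 → 1
L = 13/74 + 25/111 + 1/3 + 89/222 + 133/222 + 1 = 607/222 ≈ 2.734 bits/symbol.

2.734 bits/symbol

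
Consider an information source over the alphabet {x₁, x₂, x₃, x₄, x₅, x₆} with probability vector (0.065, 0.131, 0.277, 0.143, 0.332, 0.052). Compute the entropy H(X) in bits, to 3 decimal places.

2.305 bits

H = −Σ pᵢ log₂ pᵢ.
−0.065·log₂(0.065) = 0.2563
−0.131·log₂(0.131) = 0.3841
−0.277·log₂(0.277) = 0.5130
−0.143·log₂(0.143) = 0.4012
−0.332·log₂(0.332) = 0.5281
−0.052·log₂(0.052) = 0.2218
Sum ≈ 2.3046 → 2.305 bits.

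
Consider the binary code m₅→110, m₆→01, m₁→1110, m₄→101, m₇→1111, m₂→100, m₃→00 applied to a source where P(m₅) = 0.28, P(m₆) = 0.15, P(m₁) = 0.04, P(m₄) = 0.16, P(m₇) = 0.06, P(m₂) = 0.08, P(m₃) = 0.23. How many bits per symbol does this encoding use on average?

2.72 bits/symbol

L̄ = Σ pᵢ·ℓᵢ = 0.28·3 + 0.15·2 + 0.04·4 + 0.16·3 + 0.06·4 + 0.08·3 + 0.23·2 = 2.72 bits/symbol.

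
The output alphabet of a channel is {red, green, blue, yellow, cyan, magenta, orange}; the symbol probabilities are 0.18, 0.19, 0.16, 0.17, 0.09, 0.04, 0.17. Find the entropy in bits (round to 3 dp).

2.691 bits

H = −Σ pᵢ log₂ pᵢ.
−0.18·log₂(0.18) = 0.4453
−0.19·log₂(0.19) = 0.4552
−0.16·log₂(0.16) = 0.4230
−0.17·log₂(0.17) = 0.4346
−0.09·log₂(0.09) = 0.3127
−0.04·log₂(0.04) = 0.1858
−0.17·log₂(0.17) = 0.4346
Sum ≈ 2.6911 → 2.691 bits.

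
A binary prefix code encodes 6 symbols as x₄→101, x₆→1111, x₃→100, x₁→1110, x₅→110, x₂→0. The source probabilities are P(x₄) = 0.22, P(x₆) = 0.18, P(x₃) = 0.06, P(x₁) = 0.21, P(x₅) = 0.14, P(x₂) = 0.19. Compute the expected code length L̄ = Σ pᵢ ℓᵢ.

3.01 bits/symbol

L̄ = Σ pᵢ·ℓᵢ = 0.22·3 + 0.18·4 + 0.06·3 + 0.21·4 + 0.14·3 + 0.19·1 = 3.01 bits/symbol.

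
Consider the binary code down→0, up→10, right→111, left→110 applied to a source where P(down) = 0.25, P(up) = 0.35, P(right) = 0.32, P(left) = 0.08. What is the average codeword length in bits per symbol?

L̄ = Σ pᵢ·ℓᵢ = 0.25·1 + 0.35·2 + 0.32·3 + 0.08·3 = 2.15 bits/symbol.

2.15 bits/symbol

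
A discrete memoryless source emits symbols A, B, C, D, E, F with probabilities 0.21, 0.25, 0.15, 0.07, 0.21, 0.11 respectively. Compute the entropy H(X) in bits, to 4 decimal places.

2.4750 bits

H = −Σ pᵢ log₂ pᵢ.
−0.21·log₂(0.21) = 0.4728
−0.25·log₂(0.25) = 0.5000
−0.15·log₂(0.15) = 0.4105
−0.07·log₂(0.07) = 0.2686
−0.21·log₂(0.21) = 0.4728
−0.11·log₂(0.11) = 0.3503
Sum ≈ 2.4750 → 2.4750 bits.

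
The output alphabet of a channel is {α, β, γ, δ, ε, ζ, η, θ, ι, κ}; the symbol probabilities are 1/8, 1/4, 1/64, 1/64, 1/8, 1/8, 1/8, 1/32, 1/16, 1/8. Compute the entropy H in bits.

Each probability is a power of 1/2, so log₂(1/p) is an integer.
H = Σ p·log₂(1/p) = 1/8·3 + 1/4·2 + 1/64·6 + 1/64·6 + 1/8·3 + 1/8·3 + 1/8·3 + 1/32·5 + 1/16·4 + 1/8·3 = 2.96875 bits.

2.96875 bits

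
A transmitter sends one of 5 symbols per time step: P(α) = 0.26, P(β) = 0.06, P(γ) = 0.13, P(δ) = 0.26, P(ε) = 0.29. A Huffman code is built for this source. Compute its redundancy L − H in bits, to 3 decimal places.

Entropy H = −Σ p log₂ p ≈ 2.1547 bits.
Huffman merges: 3/50+13/100→19/100; 19/100+13/50→9/20; 13/50+29/100→11/20; 9/20+11/20→1. L = 219/100 ≈ 2.1900.
L − H = 2.1900 − 2.1547 = 0.035 bits.

0.035 bits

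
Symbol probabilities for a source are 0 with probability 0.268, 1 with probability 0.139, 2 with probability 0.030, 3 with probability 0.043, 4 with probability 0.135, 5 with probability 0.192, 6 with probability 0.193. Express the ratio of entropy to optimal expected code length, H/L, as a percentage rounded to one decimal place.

97.9%

Entropy H = −Σ p log₂ p ≈ 2.5570 bits.
Huffman merges: 3/100+43/1000→73/1000; 73/1000+27/200→26/125; 139/1000+24/125→331/1000; 193/1000+26/125→401/1000; 67/250+331/1000→599/1000; 401/1000+599/1000→1. L = 653/250 ≈ 2.6120.
Efficiency = H/L = 2.5570/2.6120 = 97.9%.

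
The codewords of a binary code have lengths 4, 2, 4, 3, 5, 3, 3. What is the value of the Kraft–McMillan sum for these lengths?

With common denominator 2^5 = 32: Σ 2^(−ℓᵢ) = 2/32 + 8/32 + 2/32 + 4/32 + 1/32 + 4/32 + 4/32 = 25/32 = 0.78125.

0.78125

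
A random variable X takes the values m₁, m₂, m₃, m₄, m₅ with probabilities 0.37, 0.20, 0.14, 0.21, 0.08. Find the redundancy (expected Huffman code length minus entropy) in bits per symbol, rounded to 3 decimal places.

0.063 bits

Entropy H = −Σ p log₂ p ≈ 2.1566 bits.
Huffman merges: 2/25+7/50→11/50; 1/5+21/100→41/100; 11/50+37/100→59/100; 41/100+59/100→1. L = 111/50 ≈ 2.2200.
L − H = 2.2200 − 2.1566 = 0.063 bits.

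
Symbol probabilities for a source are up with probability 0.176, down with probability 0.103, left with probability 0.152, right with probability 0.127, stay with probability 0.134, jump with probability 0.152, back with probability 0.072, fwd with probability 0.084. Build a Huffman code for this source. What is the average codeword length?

Repeatedly combine the two least-probable nodes; the expected code length is the sum of the merged weights.
merge 9/125 + 21/250 → 39/250
merge 103/1000 + 127/1000 → 23/100
merge 67/500 + 19/125 → 143/500
merge 19/125 + 39/250 → 77/250
merge 22/125 + 23/100 → 203/500
merge 143/500 + 77/250 → 297/500
merge 203/500 + 297/500 → 1
L = 39/250 + 23/100 + 143/500 + 77/250 + 203/500 + 297/500 + 1 = 149/50 = 2.98 bits/symbol.

2.98 bits/symbol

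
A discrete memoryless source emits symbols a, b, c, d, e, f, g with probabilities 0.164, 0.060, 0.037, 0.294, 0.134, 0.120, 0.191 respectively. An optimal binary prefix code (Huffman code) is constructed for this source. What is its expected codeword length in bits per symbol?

2.612 bits/symbol

Repeatedly combine the two least-probable nodes; the expected code length is the sum of the merged weights.
merge 37/1000 + 3/50 → 97/1000
merge 97/1000 + 3/25 → 217/1000
merge 67/500 + 41/250 → 149/500
merge 191/1000 + 217/1000 → 51/125
merge 147/500 + 149/500 → 74/125
merge 51/125 + 74/125 → 1
L = 97/1000 + 217/1000 + 149/500 + 51/125 + 74/125 + 1 = 653/250 = 2.612 bits/symbol.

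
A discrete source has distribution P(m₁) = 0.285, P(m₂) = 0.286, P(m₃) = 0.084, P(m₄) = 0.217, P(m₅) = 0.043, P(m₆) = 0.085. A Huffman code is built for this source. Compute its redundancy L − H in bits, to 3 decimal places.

0.030 bits

Entropy H = −Σ p log₂ p ≈ 2.3086 bits.
Huffman merges: 43/1000+21/250→127/1000; 17/200+127/1000→53/250; 53/250+217/1000→429/1000; 57/200+143/500→571/1000; 429/1000+571/1000→1. L = 2339/1000 ≈ 2.3390.
L − H = 2.3390 − 2.3086 = 0.030 bits.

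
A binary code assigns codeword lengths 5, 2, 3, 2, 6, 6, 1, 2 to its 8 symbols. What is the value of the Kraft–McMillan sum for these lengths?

1.4375

With common denominator 2^6 = 64: Σ 2^(−ℓᵢ) = 2/64 + 16/64 + 8/64 + 16/64 + 1/64 + 1/64 + 32/64 + 16/64 = 92/64 = 1.4375.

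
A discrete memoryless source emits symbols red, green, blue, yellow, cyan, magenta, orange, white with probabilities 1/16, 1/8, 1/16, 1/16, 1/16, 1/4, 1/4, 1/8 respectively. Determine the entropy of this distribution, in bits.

2.75 bits

Each probability is a power of 1/2, so log₂(1/p) is an integer.
H = Σ p·log₂(1/p) = 1/16·4 + 1/8·3 + 1/16·4 + 1/16·4 + 1/16·4 + 1/4·2 + 1/4·2 + 1/8·3 = 2.75 bits.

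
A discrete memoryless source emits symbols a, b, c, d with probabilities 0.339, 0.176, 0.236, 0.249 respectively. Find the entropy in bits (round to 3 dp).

1.961 bits

H = −Σ pᵢ log₂ pᵢ.
−0.339·log₂(0.339) = 0.5291
−0.176·log₂(0.176) = 0.4411
−0.236·log₂(0.236) = 0.4916
−0.249·log₂(0.249) = 0.4994
Sum ≈ 1.9612 → 1.961 bits.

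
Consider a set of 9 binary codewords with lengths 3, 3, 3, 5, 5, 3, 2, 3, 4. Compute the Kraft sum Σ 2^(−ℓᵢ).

With common denominator 2^5 = 32: Σ 2^(−ℓᵢ) = 4/32 + 4/32 + 4/32 + 1/32 + 1/32 + 4/32 + 8/32 + 4/32 + 2/32 = 32/32 = 1.

1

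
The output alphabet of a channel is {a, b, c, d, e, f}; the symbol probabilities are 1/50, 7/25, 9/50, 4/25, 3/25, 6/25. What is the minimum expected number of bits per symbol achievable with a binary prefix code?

2.44 bits/symbol

Repeatedly combine the two least-probable nodes; the expected code length is the sum of the merged weights.
merge 1/50 + 3/25 → 7/50
merge 7/50 + 4/25 → 3/10
merge 9/50 + 6/25 → 21/50
merge 7/25 + 3/10 → 29/50
merge 21/50 + 29/50 → 1
L = 7/50 + 3/10 + 21/50 + 29/50 + 1 = 61/25 = 2.44 bits/symbol.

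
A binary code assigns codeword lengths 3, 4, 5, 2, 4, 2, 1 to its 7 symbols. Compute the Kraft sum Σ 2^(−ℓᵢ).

1.28125

With common denominator 2^5 = 32: Σ 2^(−ℓᵢ) = 4/32 + 2/32 + 1/32 + 8/32 + 2/32 + 8/32 + 16/32 = 41/32 = 1.28125.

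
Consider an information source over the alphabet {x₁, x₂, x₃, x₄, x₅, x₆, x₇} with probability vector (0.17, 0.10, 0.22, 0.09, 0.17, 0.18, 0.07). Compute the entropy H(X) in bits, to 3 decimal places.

2.708 bits

H = −Σ pᵢ log₂ pᵢ.
−0.17·log₂(0.17) = 0.4346
−0.10·log₂(0.10) = 0.3322
−0.22·log₂(0.22) = 0.4806
−0.09·log₂(0.09) = 0.3127
−0.17·log₂(0.17) = 0.4346
−0.18·log₂(0.18) = 0.4453
−0.07·log₂(0.07) = 0.2686
Sum ≈ 2.7085 → 2.708 bits.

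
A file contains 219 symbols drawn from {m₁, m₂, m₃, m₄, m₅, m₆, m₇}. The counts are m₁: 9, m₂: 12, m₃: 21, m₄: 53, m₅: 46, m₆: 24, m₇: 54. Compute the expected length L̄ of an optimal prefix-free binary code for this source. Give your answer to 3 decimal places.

Probabilities are the counts divided by 219.
Repeatedly combine the two least-probable nodes; the expected code length is the sum of the merged weights.
merge 3/73 + 4/73 → 7/73
merge 7/73 + 7/73 → 14/73
merge 8/73 + 14/73 → 22/73
merge 46/219 + 53/219 → 33/73
merge 18/73 + 22/73 → 40/73
merge 33/73 + 40/73 → 1
L = 7/73 + 14/73 + 22/73 + 33/73 + 40/73 + 1 = 189/73 ≈ 2.589 bits/symbol.

2.589 bits/symbol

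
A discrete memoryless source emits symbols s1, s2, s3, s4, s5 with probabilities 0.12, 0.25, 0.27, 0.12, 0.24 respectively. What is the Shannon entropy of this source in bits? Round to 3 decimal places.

2.238 bits

H = −Σ pᵢ log₂ pᵢ.
−0.12·log₂(0.12) = 0.3671
−0.25·log₂(0.25) = 0.5000
−0.27·log₂(0.27) = 0.5100
−0.12·log₂(0.12) = 0.3671
−0.24·log₂(0.24) = 0.4941
Sum ≈ 2.2383 → 2.238 bits.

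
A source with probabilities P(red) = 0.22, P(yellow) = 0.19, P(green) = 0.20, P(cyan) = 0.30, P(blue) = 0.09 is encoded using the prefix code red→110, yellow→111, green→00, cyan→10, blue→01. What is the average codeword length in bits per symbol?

2.41 bits/symbol

L̄ = Σ pᵢ·ℓᵢ = 0.22·3 + 0.19·3 + 0.20·2 + 0.30·2 + 0.09·2 = 2.41 bits/symbol.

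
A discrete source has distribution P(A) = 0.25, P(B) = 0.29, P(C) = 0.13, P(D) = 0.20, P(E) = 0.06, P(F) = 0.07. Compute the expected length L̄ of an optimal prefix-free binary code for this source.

Repeatedly combine the two least-probable nodes; the expected code length is the sum of the merged weights.
merge 3/50 + 7/100 → 13/100
merge 13/100 + 13/100 → 13/50
merge 1/5 + 1/4 → 9/20
merge 13/50 + 29/100 → 11/20
merge 9/20 + 11/20 → 1
L = 13/100 + 13/50 + 9/20 + 11/20 + 1 = 239/100 = 2.39 bits/symbol.

2.39 bits/symbol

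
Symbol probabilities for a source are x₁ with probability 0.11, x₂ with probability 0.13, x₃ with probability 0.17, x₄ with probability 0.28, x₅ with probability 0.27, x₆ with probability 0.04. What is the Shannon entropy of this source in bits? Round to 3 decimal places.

H = −Σ pᵢ log₂ pᵢ.
−0.11·log₂(0.11) = 0.3503
−0.13·log₂(0.13) = 0.3826
−0.17·log₂(0.17) = 0.4346
−0.28·log₂(0.28) = 0.5142
−0.27·log₂(0.27) = 0.5100
−0.04·log₂(0.04) = 0.1858
Sum ≈ 2.3775 → 2.378 bits.

2.378 bits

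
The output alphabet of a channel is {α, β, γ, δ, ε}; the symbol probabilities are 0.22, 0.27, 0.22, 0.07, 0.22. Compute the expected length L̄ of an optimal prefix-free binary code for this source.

2.29 bits/symbol

Repeatedly combine the two least-probable nodes; the expected code length is the sum of the merged weights.
merge 7/100 + 11/50 → 29/100
merge 11/50 + 11/50 → 11/25
merge 27/100 + 29/100 → 14/25
merge 11/25 + 14/25 → 1
L = 29/100 + 11/25 + 14/25 + 1 = 229/100 = 2.29 bits/symbol.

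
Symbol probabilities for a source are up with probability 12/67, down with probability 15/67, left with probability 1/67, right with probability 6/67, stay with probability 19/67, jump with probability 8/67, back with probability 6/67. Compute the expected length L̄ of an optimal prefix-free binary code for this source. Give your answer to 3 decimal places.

Repeatedly combine the two least-probable nodes; the expected code length is the sum of the merged weights.
merge 1/67 + 6/67 → 7/67
merge 6/67 + 7/67 → 13/67
merge 8/67 + 12/67 → 20/67
merge 13/67 + 15/67 → 28/67
merge 19/67 + 20/67 → 39/67
merge 28/67 + 39/67 → 1
L = 7/67 + 13/67 + 20/67 + 28/67 + 39/67 + 1 = 174/67 ≈ 2.597 bits/symbol.

2.597 bits/symbol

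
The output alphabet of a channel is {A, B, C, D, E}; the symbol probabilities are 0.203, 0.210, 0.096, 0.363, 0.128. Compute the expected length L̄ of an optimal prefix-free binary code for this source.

Repeatedly combine the two least-probable nodes; the expected code length is the sum of the merged weights.
merge 12/125 + 16/125 → 28/125
merge 203/1000 + 21/100 → 413/1000
merge 28/125 + 363/1000 → 587/1000
merge 413/1000 + 587/1000 → 1
L = 28/125 + 413/1000 + 587/1000 + 1 = 278/125 = 2.224 bits/symbol.

2.224 bits/symbol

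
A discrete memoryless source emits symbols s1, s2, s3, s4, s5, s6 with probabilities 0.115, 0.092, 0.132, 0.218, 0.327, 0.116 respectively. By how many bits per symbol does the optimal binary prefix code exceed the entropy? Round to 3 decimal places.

Entropy H = −Σ p log₂ p ≈ 2.4281 bits.
Huffman merges: 23/250+23/200→207/1000; 29/250+33/250→31/125; 207/1000+109/500→17/40; 31/125+327/1000→23/40; 17/40+23/40→1. L = 491/200 ≈ 2.4550.
L − H = 2.4550 − 2.4281 = 0.027 bits.

0.027 bits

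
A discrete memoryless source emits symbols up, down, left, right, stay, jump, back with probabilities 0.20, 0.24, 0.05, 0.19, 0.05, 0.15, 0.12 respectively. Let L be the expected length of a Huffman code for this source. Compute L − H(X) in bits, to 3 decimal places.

0.036 bits

Entropy H = −Σ p log₂ p ≈ 2.6236 bits.
Huffman merges: 1/20+1/20→1/10; 1/10+3/25→11/50; 3/20+19/100→17/50; 1/5+11/50→21/50; 6/25+17/50→29/50; 21/50+29/50→1. L = 133/50 ≈ 2.6600.
L − H = 2.6600 − 2.6236 = 0.036 bits.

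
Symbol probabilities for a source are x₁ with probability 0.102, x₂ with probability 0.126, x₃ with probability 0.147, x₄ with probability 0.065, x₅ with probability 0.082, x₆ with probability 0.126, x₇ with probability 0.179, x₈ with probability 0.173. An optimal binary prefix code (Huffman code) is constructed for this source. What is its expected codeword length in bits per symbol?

2.968 bits/symbol

Repeatedly combine the two least-probable nodes; the expected code length is the sum of the merged weights.
merge 13/200 + 41/500 → 147/1000
merge 51/500 + 63/500 → 57/250
merge 63/500 + 147/1000 → 273/1000
merge 147/1000 + 173/1000 → 8/25
merge 179/1000 + 57/250 → 407/1000
merge 273/1000 + 8/25 → 593/1000
merge 407/1000 + 593/1000 → 1
L = 147/1000 + 57/250 + 273/1000 + 8/25 + 407/1000 + 593/1000 + 1 = 371/125 = 2.968 bits/symbol.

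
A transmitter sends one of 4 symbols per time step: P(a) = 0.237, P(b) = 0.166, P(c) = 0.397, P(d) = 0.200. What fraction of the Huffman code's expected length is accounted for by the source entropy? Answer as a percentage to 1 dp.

97.3%

Entropy H = −Σ p log₂ p ≈ 1.9158 bits.
Huffman merges: 83/500+1/5→183/500; 237/1000+183/500→603/1000; 397/1000+603/1000→1. L = 1969/1000 ≈ 1.9690.
Efficiency = H/L = 1.9158/1.9690 = 97.3%.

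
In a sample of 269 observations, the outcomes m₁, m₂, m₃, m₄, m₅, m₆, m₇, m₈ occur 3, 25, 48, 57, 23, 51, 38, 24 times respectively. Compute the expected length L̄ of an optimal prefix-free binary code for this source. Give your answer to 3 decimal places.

Probabilities are the counts divided by 269.
Repeatedly combine the two least-probable nodes; the expected code length is the sum of the merged weights.
merge 3/269 + 23/269 → 26/269
merge 24/269 + 25/269 → 49/269
merge 26/269 + 38/269 → 64/269
merge 48/269 + 49/269 → 97/269
merge 51/269 + 57/269 → 108/269
merge 64/269 + 97/269 → 161/269
merge 108/269 + 161/269 → 1
L = 26/269 + 49/269 + 64/269 + 97/269 + 108/269 + 161/269 + 1 = 774/269 ≈ 2.877 bits/symbol.

2.877 bits/symbol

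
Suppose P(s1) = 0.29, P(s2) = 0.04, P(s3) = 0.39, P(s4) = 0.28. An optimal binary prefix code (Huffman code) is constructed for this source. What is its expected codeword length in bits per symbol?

1.93 bits/symbol

Repeatedly combine the two least-probable nodes; the expected code length is the sum of the merged weights.
merge 1/25 + 7/25 → 8/25
merge 29/100 + 8/25 → 61/100
merge 39/100 + 61/100 → 1
L = 8/25 + 61/100 + 1 = 193/100 = 1.93 bits/symbol.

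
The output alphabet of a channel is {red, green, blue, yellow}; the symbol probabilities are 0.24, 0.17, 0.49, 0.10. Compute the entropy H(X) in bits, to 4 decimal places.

1.7652 bits

H = −Σ pᵢ log₂ pᵢ.
−0.24·log₂(0.24) = 0.4941
−0.17·log₂(0.17) = 0.4346
−0.49·log₂(0.49) = 0.5043
−0.10·log₂(0.10) = 0.3322
Sum ≈ 1.7652 → 1.7652 bits.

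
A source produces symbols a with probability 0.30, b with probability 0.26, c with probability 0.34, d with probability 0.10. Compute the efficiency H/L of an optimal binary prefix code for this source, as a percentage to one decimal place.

94.4%

Entropy H = −Σ p log₂ p ≈ 1.8877 bits.
Huffman merges: 1/10+13/50→9/25; 3/10+17/50→16/25; 9/25+16/25→1. L = 2 ≈ 2.0000.
Efficiency = H/L = 1.8877/2.0000 = 94.4%.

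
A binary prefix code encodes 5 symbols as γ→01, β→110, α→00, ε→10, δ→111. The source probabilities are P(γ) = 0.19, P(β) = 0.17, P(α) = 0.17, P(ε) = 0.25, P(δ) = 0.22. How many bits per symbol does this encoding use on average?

L̄ = Σ pᵢ·ℓᵢ = 0.19·2 + 0.17·3 + 0.17·2 + 0.25·2 + 0.22·3 = 2.39 bits/symbol.

2.39 bits/symbol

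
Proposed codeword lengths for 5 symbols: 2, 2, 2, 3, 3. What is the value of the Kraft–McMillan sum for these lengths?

1

With common denominator 2^3 = 8: Σ 2^(−ℓᵢ) = 2/8 + 2/8 + 2/8 + 1/8 + 1/8 = 8/8 = 1.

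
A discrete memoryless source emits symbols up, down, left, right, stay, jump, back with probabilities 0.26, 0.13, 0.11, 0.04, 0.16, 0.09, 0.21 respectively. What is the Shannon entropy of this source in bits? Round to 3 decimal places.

2.632 bits

H = −Σ pᵢ log₂ pᵢ.
−0.26·log₂(0.26) = 0.5053
−0.13·log₂(0.13) = 0.3826
−0.11·log₂(0.11) = 0.3503
−0.04·log₂(0.04) = 0.1858
−0.16·log₂(0.16) = 0.4230
−0.09·log₂(0.09) = 0.3127
−0.21·log₂(0.21) = 0.4728
Sum ≈ 2.6325 → 2.632 bits.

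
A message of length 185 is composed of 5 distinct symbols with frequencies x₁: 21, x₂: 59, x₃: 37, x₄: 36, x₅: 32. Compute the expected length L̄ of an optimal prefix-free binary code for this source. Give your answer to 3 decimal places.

Probabilities are the counts divided by 185.
Repeatedly combine the two least-probable nodes; the expected code length is the sum of the merged weights.
merge 21/185 + 32/185 → 53/185
merge 36/185 + 1/5 → 73/185
merge 53/185 + 59/185 → 112/185
merge 73/185 + 112/185 → 1
L = 53/185 + 73/185 + 112/185 + 1 = 423/185 ≈ 2.286 bits/symbol.

2.286 bits/symbol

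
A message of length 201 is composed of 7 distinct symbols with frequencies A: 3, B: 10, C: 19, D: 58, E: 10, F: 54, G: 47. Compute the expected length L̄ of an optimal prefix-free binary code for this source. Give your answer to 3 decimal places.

2.388 bits/symbol

Probabilities are the counts divided by 201.
Repeatedly combine the two least-probable nodes; the expected code length is the sum of the merged weights.
merge 1/67 + 10/201 → 13/201
merge 10/201 + 13/201 → 23/201
merge 19/201 + 23/201 → 14/67
merge 14/67 + 47/201 → 89/201
merge 18/67 + 58/201 → 112/201
merge 89/201 + 112/201 → 1
L = 13/201 + 23/201 + 14/67 + 89/201 + 112/201 + 1 = 160/67 ≈ 2.388 bits/symbol.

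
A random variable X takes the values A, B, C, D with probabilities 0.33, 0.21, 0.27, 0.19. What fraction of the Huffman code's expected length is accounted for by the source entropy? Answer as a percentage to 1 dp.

98.3%

Entropy H = −Σ p log₂ p ≈ 1.9659 bits.
Huffman merges: 19/100+21/100→2/5; 27/100+33/100→3/5; 2/5+3/5→1. L = 2 ≈ 2.0000.
Efficiency = H/L = 1.9659/2.0000 = 98.3%.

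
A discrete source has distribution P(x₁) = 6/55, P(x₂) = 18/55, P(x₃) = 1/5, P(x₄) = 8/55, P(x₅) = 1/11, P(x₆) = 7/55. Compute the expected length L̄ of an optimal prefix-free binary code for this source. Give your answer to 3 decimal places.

Repeatedly combine the two least-probable nodes; the expected code length is the sum of the merged weights.
merge 1/11 + 6/55 → 1/5
merge 7/55 + 8/55 → 3/11
merge 1/5 + 1/5 → 2/5
merge 3/11 + 18/55 → 3/5
merge 2/5 + 3/5 → 1
L = 1/5 + 3/11 + 2/5 + 3/5 + 1 = 136/55 ≈ 2.473 bits/symbol.

2.473 bits/symbol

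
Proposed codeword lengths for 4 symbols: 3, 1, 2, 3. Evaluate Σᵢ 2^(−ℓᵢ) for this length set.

With common denominator 2^3 = 8: Σ 2^(−ℓᵢ) = 1/8 + 4/8 + 2/8 + 1/8 = 8/8 = 1.

1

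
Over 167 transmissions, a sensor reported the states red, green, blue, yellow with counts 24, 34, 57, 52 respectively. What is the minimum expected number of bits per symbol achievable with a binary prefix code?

Probabilities are the counts divided by 167.
Repeatedly combine the two least-probable nodes; the expected code length is the sum of the merged weights.
merge 24/167 + 34/167 → 58/167
merge 52/167 + 57/167 → 109/167
merge 58/167 + 109/167 → 1
L = 58/167 + 109/167 + 1 = 2 bits/symbol.

2 bits/symbol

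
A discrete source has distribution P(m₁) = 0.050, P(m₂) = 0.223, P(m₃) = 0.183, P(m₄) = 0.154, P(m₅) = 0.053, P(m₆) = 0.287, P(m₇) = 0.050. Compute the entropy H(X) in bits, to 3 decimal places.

2.520 bits

H = −Σ pᵢ log₂ pᵢ.
−0.050·log₂(0.050) = 0.2161
−0.223·log₂(0.223) = 0.4828
−0.183·log₂(0.183) = 0.4484
−0.154·log₂(0.154) = 0.4156
−0.053·log₂(0.053) = 0.2246
−0.287·log₂(0.287) = 0.5169
−0.050·log₂(0.050) = 0.2161
Sum ≈ 2.5204 → 2.520 bits.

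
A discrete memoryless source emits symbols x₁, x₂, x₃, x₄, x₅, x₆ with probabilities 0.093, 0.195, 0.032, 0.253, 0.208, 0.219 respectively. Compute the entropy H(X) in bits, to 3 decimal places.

H = −Σ pᵢ log₂ pᵢ.
−0.093·log₂(0.093) = 0.3187
−0.195·log₂(0.195) = 0.4599
−0.032·log₂(0.032) = 0.1589
−0.253·log₂(0.253) = 0.5016
−0.208·log₂(0.208) = 0.4712
−0.219·log₂(0.219) = 0.4798
Sum ≈ 2.3901 → 2.390 bits.

2.390 bits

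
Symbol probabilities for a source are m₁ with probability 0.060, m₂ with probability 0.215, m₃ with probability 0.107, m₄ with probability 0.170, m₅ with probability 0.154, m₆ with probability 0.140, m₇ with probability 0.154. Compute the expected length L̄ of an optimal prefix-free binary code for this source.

2.782 bits/symbol

Repeatedly combine the two least-probable nodes; the expected code length is the sum of the merged weights.
merge 3/50 + 107/1000 → 167/1000
merge 7/50 + 77/500 → 147/500
merge 77/500 + 167/1000 → 321/1000
merge 17/100 + 43/200 → 77/200
merge 147/500 + 321/1000 → 123/200
merge 77/200 + 123/200 → 1
L = 167/1000 + 147/500 + 321/1000 + 77/200 + 123/200 + 1 = 1391/500 = 2.782 bits/symbol.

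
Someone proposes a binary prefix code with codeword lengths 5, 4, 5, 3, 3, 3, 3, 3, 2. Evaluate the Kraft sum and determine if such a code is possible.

1; yes

With common denominator 2^5 = 32: Σ 2^(−ℓᵢ) = 1/32 + 2/32 + 1/32 + 4/32 + 4/32 + 4/32 + 4/32 + 4/32 + 8/32 = 32/32 = 1.
Kraft's inequality requires Σ ≤ 1; here Σ = 1 ≤ 1, so such a prefix code exists.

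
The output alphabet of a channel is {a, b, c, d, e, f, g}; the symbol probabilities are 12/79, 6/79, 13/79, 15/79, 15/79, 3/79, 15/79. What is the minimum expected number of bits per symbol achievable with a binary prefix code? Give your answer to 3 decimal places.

Repeatedly combine the two least-probable nodes; the expected code length is the sum of the merged weights.
merge 3/79 + 6/79 → 9/79
merge 9/79 + 12/79 → 21/79
merge 13/79 + 15/79 → 28/79
merge 15/79 + 15/79 → 30/79
merge 21/79 + 28/79 → 49/79
merge 30/79 + 49/79 → 1
L = 9/79 + 21/79 + 28/79 + 30/79 + 49/79 + 1 = 216/79 ≈ 2.734 bits/symbol.

2.734 bits/symbol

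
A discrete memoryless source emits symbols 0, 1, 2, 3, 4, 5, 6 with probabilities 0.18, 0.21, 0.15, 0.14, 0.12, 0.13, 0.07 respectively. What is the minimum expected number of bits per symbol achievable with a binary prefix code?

Repeatedly combine the two least-probable nodes; the expected code length is the sum of the merged weights.
merge 7/100 + 3/25 → 19/100
merge 13/100 + 7/50 → 27/100
merge 3/20 + 9/50 → 33/100
merge 19/100 + 21/100 → 2/5
merge 27/100 + 33/100 → 3/5
merge 2/5 + 3/5 → 1
L = 19/100 + 27/100 + 33/100 + 2/5 + 3/5 + 1 = 279/100 = 2.79 bits/symbol.

2.79 bits/symbol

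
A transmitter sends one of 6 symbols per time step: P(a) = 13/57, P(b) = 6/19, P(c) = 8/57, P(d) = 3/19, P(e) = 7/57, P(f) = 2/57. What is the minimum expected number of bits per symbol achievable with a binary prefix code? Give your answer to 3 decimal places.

2.456 bits/symbol

Repeatedly combine the two least-probable nodes; the expected code length is the sum of the merged weights.
merge 2/57 + 7/57 → 3/19
merge 8/57 + 3/19 → 17/57
merge 3/19 + 13/57 → 22/57
merge 17/57 + 6/19 → 35/57
merge 22/57 + 35/57 → 1
L = 3/19 + 17/57 + 22/57 + 35/57 + 1 = 140/57 ≈ 2.456 bits/symbol.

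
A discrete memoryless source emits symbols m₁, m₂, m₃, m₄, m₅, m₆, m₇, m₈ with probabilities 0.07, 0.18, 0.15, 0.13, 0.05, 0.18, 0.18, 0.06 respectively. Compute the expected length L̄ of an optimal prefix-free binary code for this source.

2.93 bits/symbol

Repeatedly combine the two least-probable nodes; the expected code length is the sum of the merged weights.
merge 1/20 + 3/50 → 11/100
merge 7/100 + 11/100 → 9/50
merge 13/100 + 3/20 → 7/25
merge 9/50 + 9/50 → 9/25
merge 9/50 + 9/50 → 9/25
merge 7/25 + 9/25 → 16/25
merge 9/25 + 16/25 → 1
L = 11/100 + 9/50 + 7/25 + 9/25 + 9/25 + 16/25 + 1 = 293/100 = 2.93 bits/symbol.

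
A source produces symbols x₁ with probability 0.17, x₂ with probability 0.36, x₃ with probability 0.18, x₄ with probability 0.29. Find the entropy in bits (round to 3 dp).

1.928 bits

H = −Σ pᵢ log₂ pᵢ.
−0.17·log₂(0.17) = 0.4346
−0.36·log₂(0.36) = 0.5306
−0.18·log₂(0.18) = 0.4453
−0.29·log₂(0.29) = 0.5179
Sum ≈ 1.9284 → 1.928 bits.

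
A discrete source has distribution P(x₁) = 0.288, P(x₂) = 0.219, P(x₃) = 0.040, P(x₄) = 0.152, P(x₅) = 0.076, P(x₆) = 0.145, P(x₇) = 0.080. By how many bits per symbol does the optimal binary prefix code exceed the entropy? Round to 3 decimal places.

Entropy H = −Σ p log₂ p ≈ 2.5739 bits.
Huffman merges: 1/25+19/250→29/250; 2/25+29/250→49/250; 29/200+19/125→297/1000; 49/250+219/1000→83/200; 36/125+297/1000→117/200; 83/200+117/200→1. L = 2609/1000 ≈ 2.6090.
L − H = 2.6090 − 2.5739 = 0.035 bits.

0.035 bits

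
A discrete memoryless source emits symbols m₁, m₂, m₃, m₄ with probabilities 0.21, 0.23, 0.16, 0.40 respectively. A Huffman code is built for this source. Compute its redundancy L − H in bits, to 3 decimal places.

Entropy H = −Σ p log₂ p ≈ 1.9123 bits.
Huffman merges: 4/25+21/100→37/100; 23/100+37/100→3/5; 2/5+3/5→1. L = 197/100 ≈ 1.9700.
L − H = 1.9700 − 1.9123 = 0.058 bits.

0.058 bits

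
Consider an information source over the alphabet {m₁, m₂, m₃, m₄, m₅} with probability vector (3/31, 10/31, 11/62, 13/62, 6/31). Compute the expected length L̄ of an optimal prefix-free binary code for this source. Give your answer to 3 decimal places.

2.274 bits/symbol

Repeatedly combine the two least-probable nodes; the expected code length is the sum of the merged weights.
merge 3/31 + 11/62 → 17/62
merge 6/31 + 13/62 → 25/62
merge 17/62 + 10/31 → 37/62
merge 25/62 + 37/62 → 1
L = 17/62 + 25/62 + 37/62 + 1 = 141/62 ≈ 2.274 bits/symbol.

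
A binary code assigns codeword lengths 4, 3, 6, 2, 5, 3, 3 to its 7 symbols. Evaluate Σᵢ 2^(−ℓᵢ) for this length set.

0.734375

With common denominator 2^6 = 64: Σ 2^(−ℓᵢ) = 4/64 + 8/64 + 1/64 + 16/64 + 2/64 + 8/64 + 8/64 = 47/64 = 0.734375.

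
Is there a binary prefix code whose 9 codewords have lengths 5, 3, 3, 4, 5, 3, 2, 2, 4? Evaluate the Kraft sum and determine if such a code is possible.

1.0625; no

With common denominator 2^5 = 32: Σ 2^(−ℓᵢ) = 1/32 + 4/32 + 4/32 + 2/32 + 1/32 + 4/32 + 8/32 + 8/32 + 2/32 = 34/32 = 1.0625.
Kraft's inequality requires Σ ≤ 1; here Σ = 1.0625 > 1, so no such prefix code exists.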